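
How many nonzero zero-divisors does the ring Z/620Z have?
Z/620Z has 379 nonzero zero-divisors

In Z/620Z each nonzero element is either a unit (gcd with 620 is 1) or a zero-divisor (gcd > 1). The number of units is φ(620): factorise 620 = 2^2 · 5 · 31, so φ(620) = (2^2 − 2^1) · (5 − 1) · (31 − 1) = 2 · 4 · 30 = 240. The nonzero elements number 620 − 1 = 619. Hence the nonzero zero-divisors number 619 − 240 = 379.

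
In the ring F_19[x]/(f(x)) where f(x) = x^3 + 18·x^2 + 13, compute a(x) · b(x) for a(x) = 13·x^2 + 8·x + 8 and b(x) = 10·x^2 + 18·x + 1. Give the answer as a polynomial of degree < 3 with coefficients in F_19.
Multiply as integer polynomials: a · b = 130·x^4 + 314·x^3 + 237·x^2 + 152·x + 8. Reducing coefficients mod 19: a · b ≡ 16·x^4 + 10·x^3 + 9·x^2 + 8. Now divide by f(x) = x^3 + 18·x^2 + 13 in F_19[x], eliminating the leading term at each step:
  leading term 16·x^4: subtract (16·x)·f(x) = 16·x^4 + 3·x^3 + 18·x, leaving 7·x^3 + 9·x^2 + x + 8 (coefficients mod 19)
  leading term 7·x^3: subtract (7)·f(x) = 7·x^3 + 12·x^2 + 15, leaving 16·x^2 + x + 12 (coefficients mod 19)
The degree is now < 3, so this is the remainder. Hence a · b ≡ 16·x^2 + x + 12 in F_19[x]/(f).

Final answer: a · b ≡ 16·x^2 + x + 12 (mod f(x))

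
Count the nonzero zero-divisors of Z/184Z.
In Z/184Z each nonzero element is either a unit (gcd with 184 is 1) or a zero-divisor (gcd > 1). The number of units is φ(184): factorise 184 = 2^3 · 23, so φ(184) = (2^3 − 2^2) · (23 − 1) = 4 · 22 = 88. The nonzero elements number 184 − 1 = 183. Hence the nonzero zero-divisors number 183 − 88 = 95.

Final answer: Z/184Z has 95 nonzero zero-divisors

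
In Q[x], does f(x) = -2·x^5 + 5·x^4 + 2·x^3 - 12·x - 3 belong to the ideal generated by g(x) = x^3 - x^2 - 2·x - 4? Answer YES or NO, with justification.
NO

In Q[x] the ideal (g) consists of all multiples of g, so f ∈ (g) iff g | f, i.e. iff the remainder of f on division by g is 0. Divide f by g (g is monic, so eliminate the leading term of the running remainder at each step):
  leading term -2·x^5: subtract (-2·x^2)·g(x) = -2·x^5 + 2·x^4 + 4·x^3 + 8·x^2, leaving 3·x^4 - 2·x^3 - 8·x^2 - 12·x - 3
  leading term 3·x^4: subtract (3·x)·g(x) = 3·x^4 - 3·x^3 - 6·x^2 - 12·x, leaving x^3 - 2·x^2 - 3
  leading term x^3: subtract (1)·g(x) = x^3 - x^2 - 2·x - 4, leaving -x^2 + 2·x + 1
The remainder r(x) = -x^2 + 2·x + 1 ≠ 0 (and deg r < deg g), so g ∤ f, i.e. f ∉ (g).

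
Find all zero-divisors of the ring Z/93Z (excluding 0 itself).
nonzero zero-divisors of Z/93Z = {3, 6, 9, 12, 15, 18, 21, 24, 27, 30, 31, 33, 36, 39, 42, 45, 48, 51, 54, 57, 60, 62, 63, 66, 69, 72, 75, 78, 81, 84, 87, 90}

An element a ∈ Z/93Z (with a ≠ 0) is a zero-divisor iff gcd(a, 93) > 1 (because a is a unit precisely when gcd(a, n) = 1, and in Z/nZ every nonzero, non-unit element is a zero-divisor). Scan a = 1, ..., 92 and keep those with gcd(a, 93) > 1:
  gcd(3, 93) = 3, gcd(6, 93) = 3, gcd(9, 93) = 3, gcd(12, 93) = 3, gcd(15, 93) = 3, gcd(18, 93) = 3, gcd(21, 93) = 3, gcd(24, 93) = 3, gcd(27, 93) = 3, gcd(30, 93) = 3, gcd(31, 93) = 31, gcd(33, 93) = 3, gcd(36, 93) = 3, gcd(39, 93) = 3, gcd(42, 93) = 3, gcd(45, 93) = 3, gcd(48, 93) = 3, gcd(51, 93) = 3, gcd(54, 93) = 3, gcd(57, 93) = 3, gcd(60, 93) = 3, gcd(62, 93) = 31, gcd(63, 93) = 3, gcd(66, 93) = 3, gcd(69, 93) = 3, gcd(72, 93) = 3, gcd(75, 93) = 3, gcd(78, 93) = 3, gcd(81, 93) = 3, gcd(84, 93) = 3, gcd(87, 93) = 3, gcd(90, 93) = 3.
All other a ∈ {1, ..., 92} have gcd(a, 93) = 1 and are units. So the nonzero zero-divisors are exactly the 32 values of a appearing in this scan.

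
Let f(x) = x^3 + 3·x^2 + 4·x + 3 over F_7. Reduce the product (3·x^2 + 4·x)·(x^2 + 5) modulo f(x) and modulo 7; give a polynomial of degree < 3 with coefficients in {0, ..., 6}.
a · b ≡ 4·x^2 + 3·x + 1 (mod f(x))

Multiply as integer polynomials: a · b = 3·x^4 + 4·x^3 + 15·x^2 + 20·x. Reducing coefficients mod 7: a · b ≡ 3·x^4 + 4·x^3 + x^2 + 6·x. Now divide by f(x) = x^3 + 3·x^2 + 4·x + 3 in F_7[x], eliminating the leading term at each step:
  leading term 3·x^4: subtract (3·x)·f(x) = 3·x^4 + 2·x^3 + 5·x^2 + 2·x, leaving 2·x^3 + 3·x^2 + 4·x (coefficients mod 7)
  leading term 2·x^3: subtract (2)·f(x) = 2·x^3 + 6·x^2 + x + 6, leaving 4·x^2 + 3·x + 1 (coefficients mod 7)
The degree is now < 3, so this is the remainder. Hence a · b ≡ 4·x^2 + 3·x + 1 in F_7[x]/(f).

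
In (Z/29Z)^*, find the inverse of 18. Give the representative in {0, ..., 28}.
Apply the extended Euclidean algorithm to (29, 18), tracking rows (r, s, t) with s·29 + t·18 = r. Each division r_prev = q·r_cur + r_new produces the new row as (previous row) − q·(current row):
  row A: (29, 1, 0)   [1·29 + 0·18 = 29]
  row B: (18, 0, 1)   [0·29 + 1·18 = 18]
  29 = 1·18 + 11   → row C = row A − 1·row B = (11, 1, −1)   [check: 1·29 − 1·18 = 11]
  18 = 1·11 + 7   → row D = row B − 1·row C = (7, −1, 2)   [check: −1·29 + 2·18 = 7]
  11 = 1·7 + 4   → row E = row C − 1·row D = (4, 2, −3)   [check: 2·29 − 3·18 = 4]
  7 = 1·4 + 3   → row F = row D − 1·row E = (3, −3, 5)   [check: −3·29 + 5·18 = 3]
  4 = 1·3 + 1   → row G = row E − 1·row F = (1, 5, −8)   [check: 5·29 − 8·18 = 1]
  3 = 3·1 + 0   → remainder 0, stop. gcd = 1 (last nonzero row G).
The gcd is 1, so 18 is invertible mod 29. The last nonzero row gives 5·29 − 8·18 = 1, so t = −8. So 18^(−1) ≡ −8 ≡ 21 (mod 29). Verify: 18 · 21 = 378 ≡ 1 (mod 29). ✓

Final answer: 18^(−1) ≡ 21 (mod 29)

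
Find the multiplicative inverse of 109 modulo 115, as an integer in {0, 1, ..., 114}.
109^(−1) ≡ 19 (mod 115)

Apply the extended Euclidean algorithm to (115, 109), tracking rows (r, s, t) with s·115 + t·109 = r. Each division r_prev = q·r_cur + r_new produces the new row as (previous row) − q·(current row):
  row A: (115, 1, 0)   [1·115 + 0·109 = 115]
  row B: (109, 0, 1)   [0·115 + 1·109 = 109]
  115 = 1·109 + 6   → row C = row A − 1·row B = (6, 1, −1)   [check: 1·115 − 1·109 = 6]
  109 = 18·6 + 1   → row D = row B − 18·row C = (1, −18, 19)   [check: −18·115 + 19·109 = 1]
  6 = 6·1 + 0   → remainder 0, stop. gcd = 1 (last nonzero row D).
The gcd is 1, so 109 is invertible mod 115. The last nonzero row gives −18·115 + 19·109 = 1, so t = 19. So 109^(−1) ≡ 19 (mod 115). Verify: 109 · 19 = 2071 ≡ 1 (mod 115). ✓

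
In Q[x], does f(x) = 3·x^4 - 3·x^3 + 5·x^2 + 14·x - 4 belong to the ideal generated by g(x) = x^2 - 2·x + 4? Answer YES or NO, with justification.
In Q[x] the ideal (g) consists of all multiples of g, so f ∈ (g) iff g | f, i.e. iff the remainder of f on division by g is 0. Divide f by g (g is monic, so eliminate the leading term of the running remainder at each step):
  leading term 3·x^4: subtract (3·x^2)·g(x) = 3·x^4 - 6·x^3 + 12·x^2, leaving 3·x^3 - 7·x^2 + 14·x - 4
  leading term 3·x^3: subtract (3·x)·g(x) = 3·x^3 - 6·x^2 + 12·x, leaving -x^2 + 2·x - 4
  leading term -x^2: subtract (-1)·g(x) = -x^2 + 2·x - 4, leaving 0
The remainder is 0, so f(x) = g(x) · h(x) with h(x) = 3·x^2 + 3·x - 1. Hence g | f, i.e. f ∈ (g).

Final answer: YES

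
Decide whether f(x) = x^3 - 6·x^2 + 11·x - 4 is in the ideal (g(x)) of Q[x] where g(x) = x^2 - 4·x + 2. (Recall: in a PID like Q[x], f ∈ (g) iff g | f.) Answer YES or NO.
NO

In Q[x] the ideal (g) consists of all multiples of g, so f ∈ (g) iff g | f, i.e. iff the remainder of f on division by g is 0. Divide f by g (g is monic, so eliminate the leading term of the running remainder at each step):
  leading term x^3: subtract (x)·g(x) = x^3 - 4·x^2 + 2·x, leaving -2·x^2 + 9·x - 4
  leading term -2·x^2: subtract (-2)·g(x) = -2·x^2 + 8·x - 4, leaving x
The remainder r(x) = x ≠ 0 (and deg r < deg g), so g ∤ f, i.e. f ∉ (g).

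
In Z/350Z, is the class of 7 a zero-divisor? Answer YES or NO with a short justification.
gcd(7, 350) = 7 > 1, so 7 is not a unit in Z/350Z. In Z/nZ every nonzero non-unit is a zero-divisor: explicitly, take b = 350/gcd = 50 ≠ 0 (mod 350); then 7·50 = 350 = 1·350, i.e. 7·50 ≡ 0 (mod 350). So 7 is a zero-divisor.

Final answer: YES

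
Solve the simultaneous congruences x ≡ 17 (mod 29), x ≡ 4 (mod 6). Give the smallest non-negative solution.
The moduli 29, 6 are pairwise coprime, so by the CRT there is a unique solution mod 29·6 = 174.
Solve by successive substitution. Start with x ≡ 17 (mod 29).
  Combine with x ≡ 4 (mod 6): write x = 17 + 29·t and require 17 + 29·t ≡ 4 (mod 6), i.e. 29·t ≡ 4 − 17 ≡ 5 (mod 6). Since 29^(−1) ≡ 5 (mod 6) (29 ≡ 5 (mod 6)), t ≡ 5·5 ≡ 1 (mod 6). So x ≡ 17 + 29·1 = 46 (mod 174).
Unique solution in [0, 174): x = 46.

Final answer: x ≡ 46 (mod 174); the representative in [0, 174) is 46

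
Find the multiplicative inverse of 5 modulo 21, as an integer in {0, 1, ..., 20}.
Apply the extended Euclidean algorithm to (21, 5), tracking rows (r, s, t) with s·21 + t·5 = r. Each division r_prev = q·r_cur + r_new produces the new row as (previous row) − q·(current row):
  row A: (21, 1, 0)   [1·21 + 0·5 = 21]
  row B: (5, 0, 1)   [0·21 + 1·5 = 5]
  21 = 4·5 + 1   → row C = row A − 4·row B = (1, 1, −4)   [check: 1·21 − 4·5 = 1]
  5 = 5·1 + 0   → remainder 0, stop. gcd = 1 (last nonzero row C).
The gcd is 1, so 5 is invertible mod 21. The last nonzero row gives 1·21 − 4·5 = 1, so t = −4. So 5^(−1) ≡ −4 ≡ 17 (mod 21). Verify: 5 · 17 = 85 ≡ 1 (mod 21). ✓

Final answer: 5^(−1) ≡ 17 (mod 21)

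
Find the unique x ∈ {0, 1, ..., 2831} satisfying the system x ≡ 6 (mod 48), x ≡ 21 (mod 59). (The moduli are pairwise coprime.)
x ≡ 198 (mod 2832); the representative in [0, 2832) is 198

The moduli 48, 59 are pairwise coprime, so by the CRT there is a unique solution mod 48·59 = 2832.
Solve by successive substitution. Start with x ≡ 6 (mod 48).
  Combine with x ≡ 21 (mod 59): write x = 6 + 48·t and require 6 + 48·t ≡ 21 (mod 59), i.e. 48·t ≡ 21 − 6 ≡ 15 (mod 59). Since 48^(−1) ≡ 16 (mod 59), t ≡ 16·15 ≡ 4 (mod 59). So x ≡ 6 + 48·4 = 198 (mod 2832).
Unique solution in [0, 2832): x = 198.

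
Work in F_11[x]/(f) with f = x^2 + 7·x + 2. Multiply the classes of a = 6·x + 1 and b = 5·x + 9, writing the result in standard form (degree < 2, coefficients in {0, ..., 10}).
Multiply as integer polynomials: a · b = 30·x^2 + 59·x + 9. Reducing coefficients mod 11: a · b ≡ 8·x^2 + 4·x + 9. Now divide by f(x) = x^2 + 7·x + 2 in F_11[x], eliminating the leading term at each step:
  leading term 8·x^2: subtract (8)·f(x) = 8·x^2 + x + 5, leaving 3·x + 4 (coefficients mod 11)
The degree is now < 2, so this is the remainder. Hence a · b ≡ 3·x + 4 in F_11[x]/(f).

Final answer: a · b ≡ 3·x + 4 (mod f(x))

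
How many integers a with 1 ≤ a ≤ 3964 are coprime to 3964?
The number of a ∈ {1, ..., 3964} with gcd(a, 3964) = 1 is by definition Euler's totient φ(3964). φ is multiplicative, with φ(p^e) = p^e − p^(e−1). Factorise 3964 = 2^2 · 991. Then
  φ(3964) = (2^2 − 2^1) · (991 − 1) = 2 · 990 = 1980.
So there are 1980 such integers.

Final answer: 1980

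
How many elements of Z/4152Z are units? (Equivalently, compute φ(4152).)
An element a ∈ Z/4152Z is a unit iff gcd(a, 4152) = 1, so the number of units is φ(4152). φ is multiplicative, with φ(p^e) = p^e − p^(e−1). Factorise 4152 = 2^3 · 3 · 173. Then
  φ(4152) = (2^3 − 2^2) · (3 − 1) · (173 − 1) = 4 · 2 · 172 = 1376.

Final answer: Z/4152Z has φ(4152) = 1376 units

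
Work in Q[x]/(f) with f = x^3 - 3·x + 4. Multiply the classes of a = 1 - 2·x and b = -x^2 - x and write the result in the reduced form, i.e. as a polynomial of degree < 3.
a · b ≡ x^2 + 5·x - 8 (mod f(x))

First multiply in Q[x] without reducing: a · b = 2·x^3 + x^2 - x. Now divide by f(x) = x^3 - 3·x + 4, eliminating the leading term at each step:
  leading term 2·x^3: subtract (2)·f(x) = 2·x^3 - 6·x + 8, leaving x^2 + 5·x - 8
The degree is now < 3, so this is the remainder. Hence a · b ≡ x^2 + 5·x - 8 in Q[x]/(f).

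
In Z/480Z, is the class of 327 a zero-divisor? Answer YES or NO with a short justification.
YES

gcd(327, 480) = 3 > 1, so 327 is not a unit in Z/480Z. In Z/nZ every nonzero non-unit is a zero-divisor: explicitly, take b = 480/gcd = 160 ≠ 0 (mod 480); then 327·160 = 52320 = 109·480, i.e. 327·160 ≡ 0 (mod 480). So 327 is a zero-divisor.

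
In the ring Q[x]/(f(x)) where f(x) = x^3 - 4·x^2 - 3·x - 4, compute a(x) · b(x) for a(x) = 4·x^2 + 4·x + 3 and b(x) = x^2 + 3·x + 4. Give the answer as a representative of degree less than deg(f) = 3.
First multiply in Q[x] without reducing: a · b = 4·x^4 + 16·x^3 + 31·x^2 + 25·x + 12. Now divide by f(x) = x^3 - 4·x^2 - 3·x - 4, eliminating the leading term at each step:
  leading term 4·x^4: subtract (4·x)·f(x) = 4·x^4 - 16·x^3 - 12·x^2 - 16·x, leaving 32·x^3 + 43·x^2 + 41·x + 12
  leading term 32·x^3: subtract (32)·f(x) = 32·x^3 - 128·x^2 - 96·x - 128, leaving 171·x^2 + 137·x + 140
The degree is now < 3, so this is the remainder. Hence a · b ≡ 171·x^2 + 137·x + 140 in Q[x]/(f).

Final answer: a · b ≡ 171·x^2 + 137·x + 140 (mod f(x))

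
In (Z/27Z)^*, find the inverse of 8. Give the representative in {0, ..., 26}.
Apply the extended Euclidean algorithm to (27, 8), tracking rows (r, s, t) with s·27 + t·8 = r. Each division r_prev = q·r_cur + r_new produces the new row as (previous row) − q·(current row):
  row A: (27, 1, 0)   [1·27 + 0·8 = 27]
  row B: (8, 0, 1)   [0·27 + 1·8 = 8]
  27 = 3·8 + 3   → row C = row A − 3·row B = (3, 1, −3)   [check: 1·27 − 3·8 = 3]
  8 = 2·3 + 2   → row D = row B − 2·row C = (2, −2, 7)   [check: −2·27 + 7·8 = 2]
  3 = 1·2 + 1   → row E = row C − 1·row D = (1, 3, −10)   [check: 3·27 − 10·8 = 1]
  2 = 2·1 + 0   → remainder 0, stop. gcd = 1 (last nonzero row E).
The gcd is 1, so 8 is invertible mod 27. The last nonzero row gives 3·27 − 10·8 = 1, so t = −10. So 8^(−1) ≡ −10 ≡ 17 (mod 27). Verify: 8 · 17 = 136 ≡ 1 (mod 27). ✓

Final answer: 8^(−1) ≡ 17 (mod 27)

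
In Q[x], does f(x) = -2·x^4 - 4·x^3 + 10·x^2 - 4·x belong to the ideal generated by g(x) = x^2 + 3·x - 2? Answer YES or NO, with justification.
In Q[x] the ideal (g) consists of all multiples of g, so f ∈ (g) iff g | f, i.e. iff the remainder of f on division by g is 0. Divide f by g (g is monic, so eliminate the leading term of the running remainder at each step):
  leading term -2·x^4: subtract (-2·x^2)·g(x) = -2·x^4 - 6·x^3 + 4·x^2, leaving 2·x^3 + 6·x^2 - 4·x
  leading term 2·x^3: subtract (2·x)·g(x) = 2·x^3 + 6·x^2 - 4·x, leaving 0
The remainder is 0, so f(x) = g(x) · h(x) with h(x) = -2·x^2 + 2·x. Hence g | f, i.e. f ∈ (g).

Final answer: YES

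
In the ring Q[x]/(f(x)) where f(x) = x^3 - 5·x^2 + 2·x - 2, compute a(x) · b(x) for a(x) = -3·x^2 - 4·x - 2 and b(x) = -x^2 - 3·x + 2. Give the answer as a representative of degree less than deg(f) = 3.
First multiply in Q[x] without reducing: a · b = 3·x^4 + 13·x^3 + 8·x^2 - 2·x - 4. Now divide by f(x) = x^3 - 5·x^2 + 2·x - 2, eliminating the leading term at each step:
  leading term 3·x^4: subtract (3·x)·f(x) = 3·x^4 - 15·x^3 + 6·x^2 - 6·x, leaving 28·x^3 + 2·x^2 + 4·x - 4
  leading term 28·x^3: subtract (28)·f(x) = 28·x^3 - 140·x^2 + 56·x - 56, leaving 142·x^2 - 52·x + 52
The degree is now < 3, so this is the remainder. Hence a · b ≡ 142·x^2 - 52·x + 52 in Q[x]/(f).

Final answer: a · b ≡ 142·x^2 - 52·x + 52 (mod f(x))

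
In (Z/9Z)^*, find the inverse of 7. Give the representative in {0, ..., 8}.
7^(−1) ≡ 4 (mod 9)

Apply the extended Euclidean algorithm to (9, 7), tracking rows (r, s, t) with s·9 + t·7 = r. Each division r_prev = q·r_cur + r_new produces the new row as (previous row) − q·(current row):
  row A: (9, 1, 0)   [1·9 + 0·7 = 9]
  row B: (7, 0, 1)   [0·9 + 1·7 = 7]
  9 = 1·7 + 2   → row C = row A − 1·row B = (2, 1, −1)   [check: 1·9 − 1·7 = 2]
  7 = 3·2 + 1   → row D = row B − 3·row C = (1, −3, 4)   [check: −3·9 + 4·7 = 1]
  2 = 2·1 + 0   → remainder 0, stop. gcd = 1 (last nonzero row D).
The gcd is 1, so 7 is invertible mod 9. The last nonzero row gives −3·9 + 4·7 = 1, so t = 4. So 7^(−1) ≡ 4 (mod 9). Verify: 7 · 4 = 28 ≡ 1 (mod 9). ✓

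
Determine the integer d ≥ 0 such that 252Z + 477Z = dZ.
(252, 477) = (9); d = 9

In the PID Z, (a, b) is generated by gcd(a, b). Compute gcd(477, 252) with the extended Euclidean algorithm, tracking rows (r, s, t) with s·477 + t·252 = r:
  row A: (477, 1, 0)   [1·477 + 0·252 = 477]
  row B: (252, 0, 1)   [0·477 + 1·252 = 252]
  477 = 1·252 + 225   → row C = row A − 1·row B = (225, 1, −1)   [check: 1·477 − 1·252 = 225]
  252 = 1·225 + 27   → row D = row B − 1·row C = (27, −1, 2)   [check: −1·477 + 2·252 = 27]
  225 = 8·27 + 9   → row E = row C − 8·row D = (9, 9, −17)   [check: 9·477 − 17·252 = 9]
  27 = 3·9 + 0   → remainder 0, stop. gcd = 9 (last nonzero row E).
So gcd(252, 477) = 9, with Bézout identity 9·477 − 17·252 = 9. Containment (⊇): the Bézout identity exhibits 9 as an element of (252, 477), giving (9) ⊆ (252, 477). Containment (⊆): since 9 | 252 and 9 | 477 (252 = 9·28, 477 = 9·53), every Z-linear combination of 252 and 477 is divisible by 9, so (252, 477) ⊆ (9). Therefore (252, 477) = (9), d = 9.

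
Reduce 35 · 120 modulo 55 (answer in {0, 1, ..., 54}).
Reduce the factors first: 120 ≡ 10 (mod 55), so 35 · 120 ≡ 35 · 10 (mod 55). 35 · 10 = 350. Dividing by 55: 350 = 6·55 + 20. So (35 · 120) mod 55 = 20.

Final answer: 20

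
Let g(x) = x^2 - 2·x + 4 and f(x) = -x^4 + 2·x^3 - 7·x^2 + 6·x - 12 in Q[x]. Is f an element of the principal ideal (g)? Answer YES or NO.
YES

In Q[x] the ideal (g) consists of all multiples of g, so f ∈ (g) iff g | f, i.e. iff the remainder of f on division by g is 0. Divide f by g (g is monic, so eliminate the leading term of the running remainder at each step):
  leading term -x^4: subtract (-x^2)·g(x) = -x^4 + 2·x^3 - 4·x^2, leaving -3·x^2 + 6·x - 12
  leading term -3·x^2: subtract (-3)·g(x) = -3·x^2 + 6·x - 12, leaving 0
The remainder is 0, so f(x) = g(x) · h(x) with h(x) = -x^2 - 3. Hence g | f, i.e. f ∈ (g).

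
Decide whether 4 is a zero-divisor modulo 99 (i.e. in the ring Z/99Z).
gcd(4, 99) = 1, so 4 is a unit in Z/99Z (it has a multiplicative inverse). A unit cannot be a zero-divisor: if 4·b ≡ 0 then multiplying both sides by 4^(−1) gives b ≡ 0. So 4 is not a zero-divisor.

Final answer: NO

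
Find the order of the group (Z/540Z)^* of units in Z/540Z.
(Z/540Z)^* consists of the classes a with gcd(a, 540) = 1, so its order is φ(540). φ is multiplicative, with φ(p^e) = p^e − p^(e−1). Factorise 540 = 2^2 · 3^3 · 5. Then
  φ(540) = (2^2 − 2^1) · (3^3 − 3^2) · (5 − 1) = 2 · 18 · 4 = 144.
Thus |(Z/540Z)^*| = 144.

Final answer: |(Z/540Z)^*| = 144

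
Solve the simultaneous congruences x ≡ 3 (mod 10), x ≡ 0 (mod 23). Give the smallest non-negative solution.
The moduli 10, 23 are pairwise coprime, so by the CRT there is a unique solution mod 10·23 = 230.
Solve by successive substitution. Start with x ≡ 3 (mod 10).
  Combine with x ≡ 0 (mod 23): write x = 3 + 10·t and require 3 + 10·t ≡ 0 (mod 23), i.e. 10·t ≡ 0 − 3 ≡ 20 (mod 23). Since 10^(−1) ≡ 7 (mod 23), t ≡ 7·20 ≡ 2 (mod 23). So x ≡ 3 + 10·2 = 23 (mod 230).
Unique solution in [0, 230): x = 23.

Final answer: x ≡ 23 (mod 230); the representative in [0, 230) is 23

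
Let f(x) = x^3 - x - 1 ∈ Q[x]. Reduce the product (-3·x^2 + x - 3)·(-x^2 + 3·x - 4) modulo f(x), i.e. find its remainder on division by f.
a · b ≡ 21·x^2 - 20·x + 2 (mod f(x))

First multiply in Q[x] without reducing: a · b = 3·x^4 - 10·x^3 + 18·x^2 - 13·x + 12. Now divide by f(x) = x^3 - x - 1, eliminating the leading term at each step:
  leading term 3·x^4: subtract (3·x)·f(x) = 3·x^4 - 3·x^2 - 3·x, leaving -10·x^3 + 21·x^2 - 10·x + 12
  leading term -10·x^3: subtract (-10)·f(x) = -10·x^3 + 10·x + 10, leaving 21·x^2 - 20·x + 2
The degree is now < 3, so this is the remainder. Hence a · b ≡ 21·x^2 - 20·x + 2 in Q[x]/(f).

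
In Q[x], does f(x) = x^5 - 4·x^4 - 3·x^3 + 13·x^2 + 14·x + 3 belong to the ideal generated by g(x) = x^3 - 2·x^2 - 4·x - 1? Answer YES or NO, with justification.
In Q[x] the ideal (g) consists of all multiples of g, so f ∈ (g) iff g | f, i.e. iff the remainder of f on division by g is 0. Divide f by g (g is monic, so eliminate the leading term of the running remainder at each step):
  leading term x^5: subtract (x^2)·g(x) = x^5 - 2·x^4 - 4·x^3 - x^2, leaving -2·x^4 + x^3 + 14·x^2 + 14·x + 3
  leading term -2·x^4: subtract (-2·x)·g(x) = -2·x^4 + 4·x^3 + 8·x^2 + 2·x, leaving -3·x^3 + 6·x^2 + 12·x + 3
  leading term -3·x^3: subtract (-3)·g(x) = -3·x^3 + 6·x^2 + 12·x + 3, leaving 0
The remainder is 0, so f(x) = g(x) · h(x) with h(x) = x^2 - 2·x - 3. Hence g | f, i.e. f ∈ (g).

Final answer: YES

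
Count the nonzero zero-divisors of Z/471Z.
Z/471Z has 158 nonzero zero-divisors

In Z/471Z each nonzero element is either a unit (gcd with 471 is 1) or a zero-divisor (gcd > 1). The number of units is φ(471): factorise 471 = 3 · 157, so φ(471) = (3 − 1) · (157 − 1) = 2 · 156 = 312. The nonzero elements number 471 − 1 = 470. Hence the nonzero zero-divisors number 470 − 312 = 158.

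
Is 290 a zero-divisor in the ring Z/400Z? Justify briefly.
YES

gcd(290, 400) = 10 > 1, so 290 is not a unit in Z/400Z. In Z/nZ every nonzero non-unit is a zero-divisor: explicitly, take b = 400/gcd = 40 ≠ 0 (mod 400); then 290·40 = 11600 = 29·400, i.e. 290·40 ≡ 0 (mod 400). So 290 is a zero-divisor.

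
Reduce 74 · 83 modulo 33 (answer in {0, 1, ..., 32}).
4

Reduce the factors first: 74 ≡ 8, 83 ≡ 17 (mod 33), so 74 · 83 ≡ 8 · 17 (mod 33). 8 · 17 = 136. Dividing by 33: 136 = 4·33 + 4. So (74 · 83) mod 33 = 4.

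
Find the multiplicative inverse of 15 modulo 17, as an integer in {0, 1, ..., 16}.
15^(−1) ≡ 8 (mod 17)

Apply the extended Euclidean algorithm to (17, 15), tracking rows (r, s, t) with s·17 + t·15 = r. Each division r_prev = q·r_cur + r_new produces the new row as (previous row) − q·(current row):
  row A: (17, 1, 0)   [1·17 + 0·15 = 17]
  row B: (15, 0, 1)   [0·17 + 1·15 = 15]
  17 = 1·15 + 2   → row C = row A − 1·row B = (2, 1, −1)   [check: 1·17 − 1·15 = 2]
  15 = 7·2 + 1   → row D = row B − 7·row C = (1, −7, 8)   [check: −7·17 + 8·15 = 1]
  2 = 2·1 + 0   → remainder 0, stop. gcd = 1 (last nonzero row D).
The gcd is 1, so 15 is invertible mod 17. The last nonzero row gives −7·17 + 8·15 = 1, so t = 8. So 15^(−1) ≡ 8 (mod 17). Verify: 15 · 8 = 120 ≡ 1 (mod 17). ✓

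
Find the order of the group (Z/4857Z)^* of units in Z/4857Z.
|(Z/4857Z)^*| = 3236

(Z/4857Z)^* consists of the classes a with gcd(a, 4857) = 1, so its order is φ(4857). φ is multiplicative, with φ(p^e) = p^e − p^(e−1). Factorise 4857 = 3 · 1619. Then
  φ(4857) = (3 − 1) · (1619 − 1) = 2 · 1618 = 3236.
Thus |(Z/4857Z)^*| = 3236.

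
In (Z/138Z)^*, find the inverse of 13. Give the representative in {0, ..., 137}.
Apply the extended Euclidean algorithm to (138, 13), tracking rows (r, s, t) with s·138 + t·13 = r. Each division r_prev = q·r_cur + r_new produces the new row as (previous row) − q·(current row):
  row A: (138, 1, 0)   [1·138 + 0·13 = 138]
  row B: (13, 0, 1)   [0·138 + 1·13 = 13]
  138 = 10·13 + 8   → row C = row A − 10·row B = (8, 1, −10)   [check: 1·138 − 10·13 = 8]
  13 = 1·8 + 5   → row D = row B − 1·row C = (5, −1, 11)   [check: −1·138 + 11·13 = 5]
  8 = 1·5 + 3   → row E = row C − 1·row D = (3, 2, −21)   [check: 2·138 − 21·13 = 3]
  5 = 1·3 + 2   → row F = row D − 1·row E = (2, −3, 32)   [check: −3·138 + 32·13 = 2]
  3 = 1·2 + 1   → row G = row E − 1·row F = (1, 5, −53)   [check: 5·138 − 53·13 = 1]
  2 = 2·1 + 0   → remainder 0, stop. gcd = 1 (last nonzero row G).
The gcd is 1, so 13 is invertible mod 138. The last nonzero row gives 5·138 − 53·13 = 1, so t = −53. So 13^(−1) ≡ −53 ≡ 85 (mod 138). Verify: 13 · 85 = 1105 ≡ 1 (mod 138). ✓

Final answer: 13^(−1) ≡ 85 (mod 138)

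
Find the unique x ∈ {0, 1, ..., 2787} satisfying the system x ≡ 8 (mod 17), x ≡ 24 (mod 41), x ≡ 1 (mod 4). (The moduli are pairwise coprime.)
The moduli 17, 41, 4 are pairwise coprime, so by the CRT there is a unique solution mod 17·41·4 = 2788.
Solve by successive substitution. Start with x ≡ 8 (mod 17).
  Combine with x ≡ 24 (mod 41): write x = 8 + 17·t and require 8 + 17·t ≡ 24 (mod 41), i.e. 17·t ≡ 24 − 8 ≡ 16 (mod 41). Since 17^(−1) ≡ 29 (mod 41), t ≡ 29·16 ≡ 13 (mod 41). So x ≡ 8 + 17·13 = 229 (mod 697).
  Combine with x ≡ 1 (mod 4): write x = 229 + 697·t and require 229 + 697·t ≡ 1 (mod 4), i.e. 697·t ≡ 1 − 229 ≡ 0 (mod 4). Since 697^(−1) ≡ 1 (mod 4) (697 ≡ 1 (mod 4)), t ≡ 1·0 ≡ 0 (mod 4). So x ≡ 229 + 697·0 = 229 (mod 2788).
Unique solution in [0, 2788): x = 229.

Final answer: x ≡ 229 (mod 2788); the representative in [0, 2788) is 229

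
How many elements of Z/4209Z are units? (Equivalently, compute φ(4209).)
Z/4209Z has φ(4209) = 2640 units

An element a ∈ Z/4209Z is a unit iff gcd(a, 4209) = 1, so the number of units is φ(4209). φ is multiplicative, with φ(p^e) = p^e − p^(e−1). Factorise 4209 = 3 · 23 · 61. Then
  φ(4209) = (3 − 1) · (23 − 1) · (61 − 1) = 2 · 22 · 60 = 2640.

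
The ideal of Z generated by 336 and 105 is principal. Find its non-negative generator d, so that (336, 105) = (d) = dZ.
(336, 105) = (21); d = 21

In the PID Z, (a, b) is generated by gcd(a, b). Compute gcd(336, 105) with the extended Euclidean algorithm, tracking rows (r, s, t) with s·336 + t·105 = r:
  row A: (336, 1, 0)   [1·336 + 0·105 = 336]
  row B: (105, 0, 1)   [0·336 + 1·105 = 105]
  336 = 3·105 + 21   → row C = row A − 3·row B = (21, 1, −3)   [check: 1·336 − 3·105 = 21]
  105 = 5·21 + 0   → remainder 0, stop. gcd = 21 (last nonzero row C).
So gcd(336, 105) = 21, with Bézout identity 1·336 − 3·105 = 21. Containment (⊇): the Bézout identity exhibits 21 as an element of (336, 105), giving (21) ⊆ (336, 105). Containment (⊆): since 21 | 336 and 21 | 105 (336 = 21·16, 105 = 21·5), every Z-linear combination of 336 and 105 is divisible by 21, so (336, 105) ⊆ (21). Therefore (336, 105) = (21), d = 21.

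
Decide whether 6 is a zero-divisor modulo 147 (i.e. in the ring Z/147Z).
gcd(6, 147) = 3 > 1, so 6 is not a unit in Z/147Z. In Z/nZ every nonzero non-unit is a zero-divisor: explicitly, take b = 147/gcd = 49 ≠ 0 (mod 147); then 6·49 = 294 = 2·147, i.e. 6·49 ≡ 0 (mod 147). So 6 is a zero-divisor.

Final answer: YES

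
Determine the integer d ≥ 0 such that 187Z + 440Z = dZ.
In the PID Z, (a, b) is generated by gcd(a, b). Compute gcd(440, 187) with the extended Euclidean algorithm, tracking rows (r, s, t) with s·440 + t·187 = r:
  row A: (440, 1, 0)   [1·440 + 0·187 = 440]
  row B: (187, 0, 1)   [0·440 + 1·187 = 187]
  440 = 2·187 + 66   → row C = row A − 2·row B = (66, 1, −2)   [check: 1·440 − 2·187 = 66]
  187 = 2·66 + 55   → row D = row B − 2·row C = (55, −2, 5)   [check: −2·440 + 5·187 = 55]
  66 = 1·55 + 11   → row E = row C − 1·row D = (11, 3, −7)   [check: 3·440 − 7·187 = 11]
  55 = 5·11 + 0   → remainder 0, stop. gcd = 11 (last nonzero row E).
So gcd(187, 440) = 11, with Bézout identity 3·440 − 7·187 = 11. Containment (⊇): the Bézout identity exhibits 11 as an element of (187, 440), giving (11) ⊆ (187, 440). Containment (⊆): since 11 | 187 and 11 | 440 (187 = 11·17, 440 = 11·40), every Z-linear combination of 187 and 440 is divisible by 11, so (187, 440) ⊆ (11). Therefore (187, 440) = (11), d = 11.

Final answer: (187, 440) = (11); d = 11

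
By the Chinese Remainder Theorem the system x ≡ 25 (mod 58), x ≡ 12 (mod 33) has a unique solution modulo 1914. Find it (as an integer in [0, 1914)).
The moduli 58, 33 are pairwise coprime, so by the CRT there is a unique solution mod 58·33 = 1914.
Solve by successive substitution. Start with x ≡ 25 (mod 58).
  Combine with x ≡ 12 (mod 33): write x = 25 + 58·t and require 25 + 58·t ≡ 12 (mod 33), i.e. 58·t ≡ 12 − 25 ≡ 20 (mod 33). Since 58^(−1) ≡ 4 (mod 33) (58 ≡ 25 (mod 33)), t ≡ 4·20 ≡ 14 (mod 33). So x ≡ 25 + 58·14 = 837 (mod 1914).
Unique solution in [0, 1914): x = 837.

Final answer: x ≡ 837 (mod 1914); the representative in [0, 1914) is 837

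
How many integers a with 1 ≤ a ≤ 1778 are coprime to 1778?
756

The number of a ∈ {1, ..., 1778} with gcd(a, 1778) = 1 is by definition Euler's totient φ(1778). φ is multiplicative, with φ(p^e) = p^e − p^(e−1). Factorise 1778 = 2 · 7 · 127. Then
  φ(1778) = (2 − 1) · (7 − 1) · (127 − 1) = 1 · 6 · 126 = 756.
So there are 756 such integers.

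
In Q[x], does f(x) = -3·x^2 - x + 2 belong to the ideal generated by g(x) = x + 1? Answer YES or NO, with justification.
In Q[x] the ideal (g) consists of all multiples of g, so f ∈ (g) iff g | f, i.e. iff the remainder of f on division by g is 0. Divide f by g (g is monic, so eliminate the leading term of the running remainder at each step):
  leading term -3·x^2: subtract (-3·x)·g(x) = -3·x^2 - 3·x, leaving 2·x + 2
  leading term 2·x: subtract (2)·g(x) = 2·x + 2, leaving 0
The remainder is 0, so f(x) = g(x) · h(x) with h(x) = 2 - 3·x. Hence g | f, i.e. f ∈ (g).

Final answer: YES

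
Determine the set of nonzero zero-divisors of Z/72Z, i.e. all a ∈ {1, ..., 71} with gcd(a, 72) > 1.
nonzero zero-divisors of Z/72Z = {2, 3, 4, 6, 8, 9, 10, 12, 14, 15, 16, 18, 20, 21, 22, 24, 26, 27, 28, 30, 32, 33, 34, 36, 38, 39, 40, 42, 44, 45, 46, 48, 50, 51, 52, 54, 56, 57, 58, 60, 62, 63, 64, 66, 68, 69, 70}

An element a ∈ Z/72Z (with a ≠ 0) is a zero-divisor iff gcd(a, 72) > 1 (because a is a unit precisely when gcd(a, n) = 1, and in Z/nZ every nonzero, non-unit element is a zero-divisor). Scan a = 1, ..., 71 and keep those with gcd(a, 72) > 1:
  gcd(2, 72) = 2, gcd(3, 72) = 3, gcd(4, 72) = 4, gcd(6, 72) = 6, gcd(8, 72) = 8, gcd(9, 72) = 9, gcd(10, 72) = 2, gcd(12, 72) = 12, gcd(14, 72) = 2, gcd(15, 72) = 3, gcd(16, 72) = 8, gcd(18, 72) = 18, gcd(20, 72) = 4, gcd(21, 72) = 3, gcd(22, 72) = 2, gcd(24, 72) = 24, gcd(26, 72) = 2, gcd(27, 72) = 9, gcd(28, 72) = 4, gcd(30, 72) = 6, gcd(32, 72) = 8, gcd(33, 72) = 3, gcd(34, 72) = 2, gcd(36, 72) = 36, gcd(38, 72) = 2, gcd(39, 72) = 3, gcd(40, 72) = 8, gcd(42, 72) = 6, gcd(44, 72) = 4, gcd(45, 72) = 9, gcd(46, 72) = 2, gcd(48, 72) = 24, gcd(50, 72) = 2, gcd(51, 72) = 3, gcd(52, 72) = 4, gcd(54, 72) = 18, gcd(56, 72) = 8, gcd(57, 72) = 3, gcd(58, 72) = 2, gcd(60, 72) = 12, gcd(62, 72) = 2, gcd(63, 72) = 9, gcd(64, 72) = 8, gcd(66, 72) = 6, gcd(68, 72) = 4, gcd(69, 72) = 3, gcd(70, 72) = 2.
All other a ∈ {1, ..., 71} have gcd(a, 72) = 1 and are units. So the nonzero zero-divisors are exactly the 47 values of a appearing in this scan.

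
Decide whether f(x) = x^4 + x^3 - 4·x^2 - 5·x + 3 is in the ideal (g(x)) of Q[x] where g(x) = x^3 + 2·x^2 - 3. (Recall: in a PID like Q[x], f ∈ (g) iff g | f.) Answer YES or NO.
NO

In Q[x] the ideal (g) consists of all multiples of g, so f ∈ (g) iff g | f, i.e. iff the remainder of f on division by g is 0. Divide f by g (g is monic, so eliminate the leading term of the running remainder at each step):
  leading term x^4: subtract (x)·g(x) = x^4 + 2·x^3 - 3·x, leaving -x^3 - 4·x^2 - 2·x + 3
  leading term -x^3: subtract (-1)·g(x) = -x^3 - 2·x^2 + 3, leaving -2·x^2 - 2·x
The remainder r(x) = -2·x^2 - 2·x ≠ 0 (and deg r < deg g), so g ∤ f, i.e. f ∉ (g).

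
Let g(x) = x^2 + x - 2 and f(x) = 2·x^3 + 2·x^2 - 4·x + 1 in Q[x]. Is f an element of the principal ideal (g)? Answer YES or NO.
NO

In Q[x] the ideal (g) consists of all multiples of g, so f ∈ (g) iff g | f, i.e. iff the remainder of f on division by g is 0. Divide f by g (g is monic, so eliminate the leading term of the running remainder at each step):
  leading term 2·x^3: subtract (2·x)·g(x) = 2·x^3 + 2·x^2 - 4·x, leaving 1
The remainder r(x) = 1 ≠ 0 (and deg r < deg g), so g ∤ f, i.e. f ∉ (g).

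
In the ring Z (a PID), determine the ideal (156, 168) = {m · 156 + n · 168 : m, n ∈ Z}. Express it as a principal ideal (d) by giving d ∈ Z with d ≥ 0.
(156, 168) = (12); d = 12

In the PID Z, (a, b) is generated by gcd(a, b). Compute gcd(168, 156) with the extended Euclidean algorithm, tracking rows (r, s, t) with s·168 + t·156 = r:
  row A: (168, 1, 0)   [1·168 + 0·156 = 168]
  row B: (156, 0, 1)   [0·168 + 1·156 = 156]
  168 = 1·156 + 12   → row C = row A − 1·row B = (12, 1, −1)   [check: 1·168 − 1·156 = 12]
  156 = 13·12 + 0   → remainder 0, stop. gcd = 12 (last nonzero row C).
So gcd(156, 168) = 12, with Bézout identity 1·168 − 1·156 = 12. Containment (⊇): the Bézout identity exhibits 12 as an element of (156, 168), giving (12) ⊆ (156, 168). Containment (⊆): since 12 | 156 and 12 | 168 (156 = 12·13, 168 = 12·14), every Z-linear combination of 156 and 168 is divisible by 12, so (156, 168) ⊆ (12). Therefore (156, 168) = (12), d = 12.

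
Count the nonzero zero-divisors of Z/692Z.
Z/692Z has 347 nonzero zero-divisors

In Z/692Z each nonzero element is either a unit (gcd with 692 is 1) or a zero-divisor (gcd > 1). The number of units is φ(692): factorise 692 = 2^2 · 173, so φ(692) = (2^2 − 2^1) · (173 − 1) = 2 · 172 = 344. The nonzero elements number 692 − 1 = 691. Hence the nonzero zero-divisors number 691 − 344 = 347.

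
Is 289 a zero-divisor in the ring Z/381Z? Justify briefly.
NO

gcd(289, 381) = 1, so 289 is a unit in Z/381Z (it has a multiplicative inverse). A unit cannot be a zero-divisor: if 289·b ≡ 0 then multiplying both sides by 289^(−1) gives b ≡ 0. So 289 is not a zero-divisor.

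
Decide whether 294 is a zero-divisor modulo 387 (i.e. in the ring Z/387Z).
YES

gcd(294, 387) = 3 > 1, so 294 is not a unit in Z/387Z. In Z/nZ every nonzero non-unit is a zero-divisor: explicitly, take b = 387/gcd = 129 ≠ 0 (mod 387); then 294·129 = 37926 = 98·387, i.e. 294·129 ≡ 0 (mod 387). So 294 is a zero-divisor.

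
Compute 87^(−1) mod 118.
87^(−1) ≡ 19 (mod 118)

Apply the extended Euclidean algorithm to (118, 87), tracking rows (r, s, t) with s·118 + t·87 = r. Each division r_prev = q·r_cur + r_new produces the new row as (previous row) − q·(current row):
  row A: (118, 1, 0)   [1·118 + 0·87 = 118]
  row B: (87, 0, 1)   [0·118 + 1·87 = 87]
  118 = 1·87 + 31   → row C = row A − 1·row B = (31, 1, −1)   [check: 1·118 − 1·87 = 31]
  87 = 2·31 + 25   → row D = row B − 2·row C = (25, −2, 3)   [check: −2·118 + 3·87 = 25]
  31 = 1·25 + 6   → row E = row C − 1·row D = (6, 3, −4)   [check: 3·118 − 4·87 = 6]
  25 = 4·6 + 1   → row F = row D − 4·row E = (1, −14, 19)   [check: −14·118 + 19·87 = 1]
  6 = 6·1 + 0   → remainder 0, stop. gcd = 1 (last nonzero row F).
The gcd is 1, so 87 is invertible mod 118. The last nonzero row gives −14·118 + 19·87 = 1, so t = 19. So 87^(−1) ≡ 19 (mod 118). Verify: 87 · 19 = 1653 ≡ 1 (mod 118). ✓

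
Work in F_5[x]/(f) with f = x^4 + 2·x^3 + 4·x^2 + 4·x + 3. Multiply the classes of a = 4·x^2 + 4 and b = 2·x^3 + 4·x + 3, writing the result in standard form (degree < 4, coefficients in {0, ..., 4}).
a · b ≡ 4·x^3 + 4·x^2 + x (mod f(x))

Multiply as integer polynomials: a · b = 8·x^5 + 24·x^3 + 12·x^2 + 16·x + 12. Reducing coefficients mod 5: a · b ≡ 3·x^5 + 4·x^3 + 2·x^2 + x + 2. Now divide by f(x) = x^4 + 2·x^3 + 4·x^2 + 4·x + 3 in F_5[x], eliminating the leading term at each step:
  leading term 3·x^5: subtract (3·x)·f(x) = 3·x^5 + x^4 + 2·x^3 + 2·x^2 + 4·x, leaving 4·x^4 + 2·x^3 + 2·x + 2 (coefficients mod 5)
  leading term 4·x^4: subtract (4)·f(x) = 4·x^4 + 3·x^3 + x^2 + x + 2, leaving 4·x^3 + 4·x^2 + x (coefficients mod 5)
The degree is now < 4, so this is the remainder. Hence a · b ≡ 4·x^3 + 4·x^2 + x in F_5[x]/(f).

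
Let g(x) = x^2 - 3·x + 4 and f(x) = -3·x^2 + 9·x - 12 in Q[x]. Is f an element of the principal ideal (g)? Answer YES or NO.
YES

In Q[x] the ideal (g) consists of all multiples of g, so f ∈ (g) iff g | f, i.e. iff the remainder of f on division by g is 0. Divide f by g (g is monic, so eliminate the leading term of the running remainder at each step):
  leading term -3·x^2: subtract (-3)·g(x) = -3·x^2 + 9·x - 12, leaving 0
The remainder is 0, so f(x) = g(x) · h(x) with h(x) = -3. Hence g | f, i.e. f ∈ (g).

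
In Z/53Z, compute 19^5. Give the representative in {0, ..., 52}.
Use repeated squaring. Binary(5) = 101. Walk through the bits of the exponent 5 left-to-right: at each bit after the leading one, square the running value, then multiply by 19 if the bit is 1 (always reducing mod 53):
  bit 1 = 1 (leading): start with 19.
  bit 2 = 0: square 19^2 = 361 ≡ 43 (mod 53).
  bit 3 = 1: square 43^2 = 1849 ≡ 47; bit is 1, so multiply 47·19 = 893 ≡ 45 (mod 53).
Final value: 19^5 ≡ 45 (mod 53).

Final answer: 45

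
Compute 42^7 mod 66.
Use repeated squaring. Binary(7) = 111. Walk through the bits of the exponent 7 left-to-right: at each bit after the leading one, square the running value, then multiply by 42 if the bit is 1 (always reducing mod 66):
  bit 1 = 1 (leading): start with 42.
  bit 2 = 1: square 42^2 = 1764 ≡ 48; bit is 1, so multiply 48·42 = 2016 ≡ 36 (mod 66).
  bit 3 = 1: square 36^2 = 1296 ≡ 42; bit is 1, so multiply 42·42 = 1764 ≡ 48 (mod 66).
Final value: 42^7 ≡ 48 (mod 66).

Final answer: 48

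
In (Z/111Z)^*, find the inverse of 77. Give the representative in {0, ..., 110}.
77^(−1) ≡ 62 (mod 111)

Apply the extended Euclidean algorithm to (111, 77), tracking rows (r, s, t) with s·111 + t·77 = r. Each division r_prev = q·r_cur + r_new produces the new row as (previous row) − q·(current row):
  row A: (111, 1, 0)   [1·111 + 0·77 = 111]
  row B: (77, 0, 1)   [0·111 + 1·77 = 77]
  111 = 1·77 + 34   → row C = row A − 1·row B = (34, 1, −1)   [check: 1·111 − 1·77 = 34]
  77 = 2·34 + 9   → row D = row B − 2·row C = (9, −2, 3)   [check: −2·111 + 3·77 = 9]
  34 = 3·9 + 7   → row E = row C − 3·row D = (7, 7, −10)   [check: 7·111 − 10·77 = 7]
  9 = 1·7 + 2   → row F = row D − 1·row E = (2, −9, 13)   [check: −9·111 + 13·77 = 2]
  7 = 3·2 + 1   → row G = row E − 3·row F = (1, 34, −49)   [check: 34·111 − 49·77 = 1]
  2 = 2·1 + 0   → remainder 0, stop. gcd = 1 (last nonzero row G).
The gcd is 1, so 77 is invertible mod 111. The last nonzero row gives 34·111 − 49·77 = 1, so t = −49. So 77^(−1) ≡ −49 ≡ 62 (mod 111). Verify: 77 · 62 = 4774 ≡ 1 (mod 111). ✓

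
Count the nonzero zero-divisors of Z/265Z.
Z/265Z has 56 nonzero zero-divisors

In Z/265Z each nonzero element is either a unit (gcd with 265 is 1) or a zero-divisor (gcd > 1). The number of units is φ(265): factorise 265 = 5 · 53, so φ(265) = (5 − 1) · (53 − 1) = 4 · 52 = 208. The nonzero elements number 265 − 1 = 264. Hence the nonzero zero-divisors number 264 − 208 = 56.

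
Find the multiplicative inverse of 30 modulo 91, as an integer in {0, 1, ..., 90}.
30^(−1) ≡ 88 (mod 91)

Apply the extended Euclidean algorithm to (91, 30), tracking rows (r, s, t) with s·91 + t·30 = r. Each division r_prev = q·r_cur + r_new produces the new row as (previous row) − q·(current row):
  row A: (91, 1, 0)   [1·91 + 0·30 = 91]
  row B: (30, 0, 1)   [0·91 + 1·30 = 30]
  91 = 3·30 + 1   → row C = row A − 3·row B = (1, 1, −3)   [check: 1·91 − 3·30 = 1]
  30 = 30·1 + 0   → remainder 0, stop. gcd = 1 (last nonzero row C).
The gcd is 1, so 30 is invertible mod 91. The last nonzero row gives 1·91 − 3·30 = 1, so t = −3. So 30^(−1) ≡ −3 ≡ 88 (mod 91). Verify: 30 · 88 = 2640 ≡ 1 (mod 91). ✓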